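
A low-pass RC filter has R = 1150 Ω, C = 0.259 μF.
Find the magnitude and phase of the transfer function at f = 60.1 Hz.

Step 1 — Angular frequency: ω = 2π·60.1 = 377.6 rad/s.
Step 2 — Transfer function: H(jω) = 1/(1 + jωRC).
Step 3 — Denominator: 1 + jωRC = 1 + j·377.6·1150·2.59e-07 = 1 + j0.1125.
Step 4 — H = 0.9875 - j0.1111.
Step 5 — Magnitude: |H| = 0.9937 (-0.1 dB); phase: φ = -6.4°.

|H| = 0.9937 (-0.1 dB), φ = -6.4°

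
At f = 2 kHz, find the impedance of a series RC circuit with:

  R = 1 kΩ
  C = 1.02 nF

Step 1 — Angular frequency: ω = 2π·f = 2π·2000 = 1.257e+04 rad/s.
Step 2 — Component impedances:
  R: Z = R = 1000 Ω
  C: Z = 1/(jωC) = -j/(ω·C) = 0 - j7.802e+04 Ω
Step 3 — Series combination: Z_total = R + C = 1000 - j7.802e+04 Ω = 7.802e+04∠-89.3° Ω.

Z = 1000 - j7.802e+04 Ω = 7.802e+04∠-89.3° Ω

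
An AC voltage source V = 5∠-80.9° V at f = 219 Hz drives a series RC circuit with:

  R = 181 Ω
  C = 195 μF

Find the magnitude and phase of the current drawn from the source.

Step 1 — Angular frequency: ω = 2π·f = 2π·219 = 1376 rad/s.
Step 2 — Component impedances:
  R: Z = R = 181 Ω
  C: Z = 1/(jωC) = -j/(ω·C) = 0 - j3.727 Ω
Step 3 — Series combination: Z_total = R + C = 181 - j3.727 Ω = 181∠-1.2° Ω.
Step 4 — Source phasor: V = 5∠-80.9° V = 0.7908 - j4.937 V.
Step 5 — Ohm's law: I = V / Z_total = (0.7908 - j4.937) / (181 - j3.727) = 0.004929 - j0.02718 A.
Step 6 — Convert to polar: |I| = 0.02762 A, ∠I = -79.7°.

I = 0.02762∠-79.7° A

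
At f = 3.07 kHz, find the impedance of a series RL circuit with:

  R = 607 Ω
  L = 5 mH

Step 1 — Angular frequency: ω = 2π·f = 2π·3070 = 1.929e+04 rad/s.
Step 2 — Component impedances:
  R: Z = R = 607 Ω
  L: Z = jωL = j·1.929e+04·0.005 = 0 + j96.45 Ω
Step 3 — Series combination: Z_total = R + L = 607 + j96.45 Ω = 614.6∠9.0° Ω.

Z = 607 + j96.45 Ω = 614.6∠9.0° Ω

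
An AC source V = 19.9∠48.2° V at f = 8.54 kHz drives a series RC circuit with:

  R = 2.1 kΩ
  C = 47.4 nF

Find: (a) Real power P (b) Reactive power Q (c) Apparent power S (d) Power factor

Step 1 — Angular frequency: ω = 2π·f = 2π·8540 = 5.366e+04 rad/s.
Step 2 — Component impedances:
  R: Z = R = 2100 Ω
  C: Z = 1/(jωC) = -j/(ω·C) = 0 - j393.2 Ω
Step 3 — Series combination: Z_total = R + C = 2100 - j393.2 Ω = 2136∠-10.6° Ω.
Step 4 — Source phasor: V = 19.9∠48.2° V = 13.26 + j14.83 V.
Step 5 — Current: I = V / Z = 0.004824 + j0.007968 A = 0.009314∠58.8° A.
Step 6 — Complex power: S = V·I* = 0.1822 - j0.03411 VA.
Step 7 — Real power: P = Re(S) = 0.1822 W.
Step 8 — Reactive power: Q = Im(S) = -0.03411 VAR.
Step 9 — Apparent power: |S| = 0.1854 VA.
Step 10 — Power factor: PF = P/|S| = 0.9829 (leading).

(a) P = 0.1822 W  (b) Q = -0.03411 VAR  (c) S = 0.1854 VA  (d) PF = 0.9829 (leading)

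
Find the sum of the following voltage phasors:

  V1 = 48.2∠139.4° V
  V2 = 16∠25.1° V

Step 1 — Convert each phasor to rectangular form:
  V1 = 48.2·(cos(139.4°) + j·sin(139.4°)) = -36.6 + j31.37 V
  V2 = 16·(cos(25.1°) + j·sin(25.1°)) = 14.49 + j6.787 V
Step 2 — Sum components: V_total = -22.11 + j38.15 V.
Step 3 — Convert to polar: |V_total| = 44.1 V, ∠V_total = 120.1°.

V_total = 44.1∠120.1° V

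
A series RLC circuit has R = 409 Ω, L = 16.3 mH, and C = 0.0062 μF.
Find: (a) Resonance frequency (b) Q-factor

Step 1 — Resonance condition Im(Z)=0 gives ω₀ = 1/√(LC).
Step 2 — ω₀ = 1/√(0.0163·6.2e-09) = 9.947e+04 rad/s.
Step 3 — f₀ = ω₀/(2π) = 1.583e+04 Hz.
Step 4 — Series Q: Q = ω₀L/R = 9.947e+04·0.0163/409 = 3.964.

(a) f₀ = 1.583e+04 Hz  (b) Q = 3.964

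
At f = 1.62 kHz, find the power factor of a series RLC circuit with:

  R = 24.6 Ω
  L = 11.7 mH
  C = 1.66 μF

Step 1 — Angular frequency: ω = 2π·f = 2π·1620 = 1.018e+04 rad/s.
Step 2 — Component impedances:
  R: Z = R = 24.6 Ω
  L: Z = jωL = j·1.018e+04·0.0117 = 0 + j119.1 Ω
  C: Z = 1/(jωC) = -j/(ω·C) = 0 - j59.18 Ω
Step 3 — Series combination: Z_total = R + L + C = 24.6 + j59.91 Ω = 64.76∠67.7° Ω.
Step 4 — Power factor: PF = cos(φ) = Re(Z)/|Z| = 24.6/64.763 = 0.3798.
Step 5 — Type: Im(Z) = 59.91 ⇒ lagging (phase φ = 67.7°).

PF = 0.3798 (lagging, φ = 67.7°)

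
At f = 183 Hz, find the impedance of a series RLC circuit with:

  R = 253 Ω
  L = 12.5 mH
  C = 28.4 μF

Step 1 — Angular frequency: ω = 2π·f = 2π·183 = 1150 rad/s.
Step 2 — Component impedances:
  R: Z = R = 253 Ω
  L: Z = jωL = j·1150·0.0125 = 0 + j14.37 Ω
  C: Z = 1/(jωC) = -j/(ω·C) = 0 - j30.62 Ω
Step 3 — Series combination: Z_total = R + L + C = 253 - j16.25 Ω = 253.5∠-3.7° Ω.

Z = 253 - j16.25 Ω = 253.5∠-3.7° Ω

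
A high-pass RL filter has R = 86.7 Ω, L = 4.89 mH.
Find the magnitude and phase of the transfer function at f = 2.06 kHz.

Step 1 — Angular frequency: ω = 2π·2060 = 1.294e+04 rad/s.
Step 2 — Transfer function: H(jω) = jωL/(R + jωL).
Step 3 — Numerator jωL = j·63.29; denominator R + jωL = 86.7 + j63.29.
Step 4 — H = 0.3477 + j0.4762.
Step 5 — Magnitude: |H| = 0.5896 (-4.6 dB); phase: φ = 53.9°.

|H| = 0.5896 (-4.6 dB), φ = 53.9°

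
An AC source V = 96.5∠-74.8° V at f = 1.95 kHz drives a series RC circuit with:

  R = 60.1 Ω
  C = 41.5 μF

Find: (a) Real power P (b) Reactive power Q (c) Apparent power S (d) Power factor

Step 1 — Angular frequency: ω = 2π·f = 2π·1950 = 1.225e+04 rad/s.
Step 2 — Component impedances:
  R: Z = R = 60.1 Ω
  C: Z = 1/(jωC) = -j/(ω·C) = 0 - j1.967 Ω
Step 3 — Series combination: Z_total = R + C = 60.1 - j1.967 Ω = 60.13∠-1.9° Ω.
Step 4 — Source phasor: V = 96.5∠-74.8° V = 25.3 - j93.12 V.
Step 5 — Current: I = V / Z = 0.4712 - j1.534 A = 1.605∠-72.9° A.
Step 6 — Complex power: S = V·I* = 154.8 - j5.065 VA.
Step 7 — Real power: P = Re(S) = 154.8 W.
Step 8 — Reactive power: Q = Im(S) = -5.065 VAR.
Step 9 — Apparent power: |S| = 154.9 VA.
Step 10 — Power factor: PF = P/|S| = 0.9995 (leading).

(a) P = 154.8 W  (b) Q = -5.065 VAR  (c) S = 154.9 VA  (d) PF = 0.9995 (leading)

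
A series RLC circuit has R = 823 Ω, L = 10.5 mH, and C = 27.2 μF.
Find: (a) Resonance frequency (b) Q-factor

Step 1 — Resonance condition Im(Z)=0 gives ω₀ = 1/√(LC).
Step 2 — ω₀ = 1/√(0.0105·2.72e-05) = 1871 rad/s.
Step 3 — f₀ = ω₀/(2π) = 297.8 Hz.
Step 4 — Series Q: Q = ω₀L/R = 1871·0.0105/823 = 0.02387.

(a) f₀ = 297.8 Hz  (b) Q = 0.02387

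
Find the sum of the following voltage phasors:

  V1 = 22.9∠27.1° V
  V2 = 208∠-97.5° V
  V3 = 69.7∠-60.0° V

Step 1 — Convert each phasor to rectangular form:
  V1 = 22.9·(cos(27.1°) + j·sin(27.1°)) = 20.39 + j10.43 V
  V2 = 208·(cos(-97.5°) + j·sin(-97.5°)) = -27.15 - j206.2 V
  V3 = 69.7·(cos(-60.0°) + j·sin(-60.0°)) = 34.85 - j60.36 V
Step 2 — Sum components: V_total = 28.09 - j256.2 V.
Step 3 — Convert to polar: |V_total| = 257.7 V, ∠V_total = -83.7°.

V_total = 257.7∠-83.7° V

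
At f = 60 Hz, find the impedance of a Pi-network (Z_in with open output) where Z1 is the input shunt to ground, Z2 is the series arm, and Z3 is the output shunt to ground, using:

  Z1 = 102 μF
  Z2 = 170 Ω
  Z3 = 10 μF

Step 1 — Angular frequency: ω = 2π·f = 2π·60 = 377 rad/s.
Step 2 — Component impedances:
  Z1: Z = 1/(jωC) = -j/(ω·C) = 0 - j26.01 Ω
  Z2: Z = R = 170 Ω
  Z3: Z = 1/(jωC) = -j/(ω·C) = 0 - j265.3 Ω
Step 3 — With open output, the series arm Z2 and the output shunt Z3 appear in series to ground: Z2 + Z3 = 170 - j265.3 Ω.
Step 4 — Parallel with input shunt Z1: Z_in = Z1 || (Z2 + Z3) = 1.011 - j24.27 Ω = 24.29∠-87.6° Ω.

Z = 1.011 - j24.27 Ω = 24.29∠-87.6° Ω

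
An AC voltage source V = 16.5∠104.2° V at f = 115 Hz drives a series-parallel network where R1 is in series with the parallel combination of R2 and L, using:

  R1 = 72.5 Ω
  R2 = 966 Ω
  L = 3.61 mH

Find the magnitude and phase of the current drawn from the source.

Step 1 — Angular frequency: ω = 2π·f = 2π·115 = 722.6 rad/s.
Step 2 — Component impedances:
  R1: Z = R = 72.5 Ω
  R2: Z = R = 966 Ω
  L: Z = jωL = j·722.6·0.00361 = 0 + j2.608 Ω
Step 3 — Parallel branch: R2 || L = 1/(1/R2 + 1/L) = 0.007044 + j2.608 Ω.
Step 4 — Series with R1: Z_total = R1 + (R2 || L) = 72.51 + j2.608 Ω = 72.55∠2.1° Ω.
Step 5 — Source phasor: V = 16.5∠104.2° V = -4.048 + j16 V.
Step 6 — Ohm's law: I = V / Z_total = (-4.048 + j16) / (72.51 + j2.608) = -0.04782 + j0.2223 A.
Step 7 — Convert to polar: |I| = 0.2274 A, ∠I = 102.1°.

I = 0.2274∠102.1° A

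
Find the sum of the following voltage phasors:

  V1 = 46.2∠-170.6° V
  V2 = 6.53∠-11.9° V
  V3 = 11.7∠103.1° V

Step 1 — Convert each phasor to rectangular form:
  V1 = 46.2·(cos(-170.6°) + j·sin(-170.6°)) = -45.58 - j7.546 V
  V2 = 6.53·(cos(-11.9°) + j·sin(-11.9°)) = 6.39 - j1.347 V
  V3 = 11.7·(cos(103.1°) + j·sin(103.1°)) = -2.652 + j11.4 V
Step 2 — Sum components: V_total = -41.84 + j2.503 V.
Step 3 — Convert to polar: |V_total| = 41.92 V, ∠V_total = 176.6°.

V_total = 41.92∠176.6° V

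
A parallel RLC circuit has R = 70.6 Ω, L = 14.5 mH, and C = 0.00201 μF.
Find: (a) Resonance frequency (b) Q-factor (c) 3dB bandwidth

Step 1 — Resonance: ω₀ = 1/√(LC) = 1/√(0.0145·2.01e-09) = 1.852e+05 rad/s.
Step 2 — f₀ = ω₀/(2π) = 2.948e+04 Hz.
Step 3 — Parallel Q: Q = R/(ω₀L) = 70.6/(1.852e+05·0.0145) = 0.02629.
Step 4 — Bandwidth: Δω = ω₀/Q = 7.047e+06 rad/s; BW = Δω/(2π) = 1.122e+06 Hz.

(a) f₀ = 2.948e+04 Hz  (b) Q = 0.02629  (c) BW = 1.122e+06 Hz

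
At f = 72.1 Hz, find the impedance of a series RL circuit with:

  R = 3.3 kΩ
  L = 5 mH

Step 1 — Angular frequency: ω = 2π·f = 2π·72.1 = 453 rad/s.
Step 2 — Component impedances:
  R: Z = R = 3300 Ω
  L: Z = jωL = j·453·0.005 = 0 + j2.265 Ω
Step 3 — Series combination: Z_total = R + L = 3300 + j2.265 Ω = 3300∠0.0° Ω.

Z = 3300 + j2.265 Ω = 3300∠0.0° Ω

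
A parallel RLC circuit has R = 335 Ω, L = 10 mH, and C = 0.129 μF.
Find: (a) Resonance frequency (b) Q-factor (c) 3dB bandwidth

Step 1 — Resonance: ω₀ = 1/√(LC) = 1/√(0.01·1.29e-07) = 2.784e+04 rad/s.
Step 2 — f₀ = ω₀/(2π) = 4431 Hz.
Step 3 — Parallel Q: Q = R/(ω₀L) = 335/(2.784e+04·0.01) = 1.203.
Step 4 — Bandwidth: Δω = ω₀/Q = 2.314e+04 rad/s; BW = Δω/(2π) = 3683 Hz.

(a) f₀ = 4431 Hz  (b) Q = 1.203  (c) BW = 3683 Hz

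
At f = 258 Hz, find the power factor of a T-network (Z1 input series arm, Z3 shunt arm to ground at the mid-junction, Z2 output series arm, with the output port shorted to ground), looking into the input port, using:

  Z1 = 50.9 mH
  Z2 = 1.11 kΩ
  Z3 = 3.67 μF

Step 1 — Angular frequency: ω = 2π·f = 2π·258 = 1621 rad/s.
Step 2 — Component impedances:
  Z1: Z = jωL = j·1621·0.0509 = 0 + j82.51 Ω
  Z2: Z = R = 1110 Ω
  Z3: Z = 1/(jωC) = -j/(ω·C) = 0 - j168.1 Ω
Step 3 — With the output port shorted to ground, the output series arm Z2 runs from the junction to ground; the shunt arm Z3 also runs from the junction to ground. They appear in parallel: Z3 || Z2 = 24.88 - j164.3 Ω.
Step 4 — Series with input arm Z1: Z_in = Z1 + (Z3 || Z2) = 24.88 - j81.81 Ω = 85.51∠-73.1° Ω.
Step 5 — Power factor: PF = cos(φ) = Re(Z)/|Z| = 24.88/85.51 = 0.291.
Step 6 — Type: Im(Z) = -81.81 ⇒ leading (phase φ = -73.1°).

PF = 0.291 (leading, φ = -73.1°)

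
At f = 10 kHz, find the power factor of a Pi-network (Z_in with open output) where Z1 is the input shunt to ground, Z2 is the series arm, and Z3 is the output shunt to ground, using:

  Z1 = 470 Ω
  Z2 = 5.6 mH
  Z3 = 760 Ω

Step 1 — Angular frequency: ω = 2π·f = 2π·1e+04 = 6.283e+04 rad/s.
Step 2 — Component impedances:
  Z1: Z = R = 470 Ω
  Z2: Z = jωL = j·6.283e+04·0.0056 = 0 + j351.9 Ω
  Z3: Z = R = 760 Ω
Step 3 — With open output, the series arm Z2 and the output shunt Z3 appear in series to ground: Z2 + Z3 = 760 + j351.9 Ω.
Step 4 — Parallel with input shunt Z1: Z_in = Z1 || (Z2 + Z3) = 304 + j47.49 Ω = 307.7∠8.9° Ω.
Step 5 — Power factor: PF = cos(φ) = Re(Z)/|Z| = 304/307.7 = 0.988.
Step 6 — Type: Im(Z) = 47.49 ⇒ lagging (phase φ = 8.9°).

PF = 0.988 (lagging, φ = 8.9°)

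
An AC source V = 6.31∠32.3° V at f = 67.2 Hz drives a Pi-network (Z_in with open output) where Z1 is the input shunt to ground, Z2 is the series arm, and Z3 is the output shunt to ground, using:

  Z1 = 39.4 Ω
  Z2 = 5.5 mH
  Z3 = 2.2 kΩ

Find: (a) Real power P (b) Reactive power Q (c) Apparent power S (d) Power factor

Step 1 — Angular frequency: ω = 2π·f = 2π·67.2 = 422.2 rad/s.
Step 2 — Component impedances:
  Z1: Z = R = 39.4 Ω
  Z2: Z = jωL = j·422.2·0.0055 = 0 + j2.322 Ω
  Z3: Z = R = 2200 Ω
Step 3 — With open output, the series arm Z2 and the output shunt Z3 appear in series to ground: Z2 + Z3 = 2200 + j2.322 Ω.
Step 4 — Parallel with input shunt Z1: Z_in = Z1 || (Z2 + Z3) = 38.71 + j0.0007189 Ω = 38.71∠0.0° Ω.
Step 5 — Source phasor: V = 6.31∠32.3° V = 5.334 + j3.372 V.
Step 6 — Current: I = V / Z = 0.1378 + j0.08711 A = 0.163∠32.3° A.
Step 7 — Complex power: S = V·I* = 1.029 + j1.91e-05 VA.
Step 8 — Real power: P = Re(S) = 1.029 W.
Step 9 — Reactive power: Q = Im(S) = 1.91e-05 VAR.
Step 10 — Apparent power: |S| = 1.029 VA.
Step 11 — Power factor: PF = P/|S| = 1 (lagging).

(a) P = 1.029 W  (b) Q = 1.91e-05 VAR  (c) S = 1.029 VA  (d) PF = 1 (lagging)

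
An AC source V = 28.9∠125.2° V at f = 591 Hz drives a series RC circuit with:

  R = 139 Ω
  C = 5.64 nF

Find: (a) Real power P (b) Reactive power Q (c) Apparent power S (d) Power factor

Step 1 — Angular frequency: ω = 2π·f = 2π·591 = 3713 rad/s.
Step 2 — Component impedances:
  R: Z = R = 139 Ω
  C: Z = 1/(jωC) = -j/(ω·C) = 0 - j4.775e+04 Ω
Step 3 — Series combination: Z_total = R + C = 139 - j4.775e+04 Ω = 4.775e+04∠-89.8° Ω.
Step 4 — Source phasor: V = 28.9∠125.2° V = -16.66 + j23.62 V.
Step 5 — Current: I = V / Z = -0.0004956 - j0.0003475 A = 0.0006053∠-145.0° A.
Step 6 — Complex power: S = V·I* = 5.092e-05 - j0.01749 VA.
Step 7 — Real power: P = Re(S) = 5.092e-05 W.
Step 8 — Reactive power: Q = Im(S) = -0.01749 VAR.
Step 9 — Apparent power: |S| = 0.01749 VA.
Step 10 — Power factor: PF = P/|S| = 0.002911 (leading).

(a) P = 5.092e-05 W  (b) Q = -0.01749 VAR  (c) S = 0.01749 VA  (d) PF = 0.002911 (leading)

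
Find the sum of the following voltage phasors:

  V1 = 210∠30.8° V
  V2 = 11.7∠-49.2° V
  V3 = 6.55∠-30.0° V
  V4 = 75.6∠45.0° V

Step 1 — Convert each phasor to rectangular form:
  V1 = 210·(cos(30.8°) + j·sin(30.8°)) = 180.4 + j107.5 V
  V2 = 11.7·(cos(-49.2°) + j·sin(-49.2°)) = 7.645 - j8.857 V
  V3 = 6.55·(cos(-30.0°) + j·sin(-30.0°)) = 5.672 - j3.275 V
  V4 = 75.6·(cos(45.0°) + j·sin(45.0°)) = 53.46 + j53.46 V
Step 2 — Sum components: V_total = 247.2 + j148.9 V.
Step 3 — Convert to polar: |V_total| = 288.5 V, ∠V_total = 31.1°.

V_total = 288.5∠31.1° V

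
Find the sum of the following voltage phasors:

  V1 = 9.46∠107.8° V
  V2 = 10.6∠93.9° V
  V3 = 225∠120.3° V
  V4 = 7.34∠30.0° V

Step 1 — Convert each phasor to rectangular form:
  V1 = 9.46·(cos(107.8°) + j·sin(107.8°)) = -2.892 + j9.007 V
  V2 = 10.6·(cos(93.9°) + j·sin(93.9°)) = -0.721 + j10.58 V
  V3 = 225·(cos(120.3°) + j·sin(120.3°)) = -113.5 + j194.3 V
  V4 = 7.34·(cos(30.0°) + j·sin(30.0°)) = 6.357 + j3.67 V
Step 2 — Sum components: V_total = -110.8 + j217.5 V.
Step 3 — Convert to polar: |V_total| = 244.1 V, ∠V_total = 117.0°.

V_total = 244.1∠117.0° V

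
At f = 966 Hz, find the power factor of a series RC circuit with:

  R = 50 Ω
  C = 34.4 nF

Step 1 — Angular frequency: ω = 2π·f = 2π·966 = 6070 rad/s.
Step 2 — Component impedances:
  R: Z = R = 50 Ω
  C: Z = 1/(jωC) = -j/(ω·C) = 0 - j4789 Ω
Step 3 — Series combination: Z_total = R + C = 50 - j4789 Ω = 4790∠-89.4° Ω.
Step 4 — Power factor: PF = cos(φ) = Re(Z)/|Z| = 50/4790 = 0.01044.
Step 5 — Type: Im(Z) = -4789 ⇒ leading (phase φ = -89.4°).

PF = 0.01044 (leading, φ = -89.4°)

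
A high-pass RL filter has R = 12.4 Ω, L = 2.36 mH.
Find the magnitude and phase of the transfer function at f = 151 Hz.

Step 1 — Angular frequency: ω = 2π·151 = 948.8 rad/s.
Step 2 — Transfer function: H(jω) = jωL/(R + jωL).
Step 3 — Numerator jωL = j·2.239; denominator R + jωL = 12.4 + j2.239.
Step 4 — H = 0.03158 + j0.1749.
Step 5 — Magnitude: |H| = 0.1777 (-15.0 dB); phase: φ = 79.8°.

|H| = 0.1777 (-15.0 dB), φ = 79.8°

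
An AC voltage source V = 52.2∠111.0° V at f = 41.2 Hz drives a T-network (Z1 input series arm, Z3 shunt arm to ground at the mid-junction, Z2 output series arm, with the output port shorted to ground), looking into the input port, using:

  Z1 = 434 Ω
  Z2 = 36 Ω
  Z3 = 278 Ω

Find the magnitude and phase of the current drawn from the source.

Step 1 — Angular frequency: ω = 2π·f = 2π·41.2 = 258.9 rad/s.
Step 2 — Component impedances:
  Z1: Z = R = 434 Ω
  Z2: Z = R = 36 Ω
  Z3: Z = R = 278 Ω
Step 3 — With the output port shorted to ground, the output series arm Z2 runs from the junction to ground; the shunt arm Z3 also runs from the junction to ground. They appear in parallel: Z3 || Z2 = 31.87 Ω.
Step 4 — Series with input arm Z1: Z_in = Z1 + (Z3 || Z2) = 465.9 Ω = 465.9∠0.0° Ω.
Step 5 — Source phasor: V = 52.2∠111.0° V = -18.71 + j48.73 V.
Step 6 — Ohm's law: I = V / Z_total = (-18.71 + j48.73) / (465.9) = -0.04015 + j0.1046 A.
Step 7 — Convert to polar: |I| = 0.112 A, ∠I = 111.0°.

I = 0.112∠111.0° A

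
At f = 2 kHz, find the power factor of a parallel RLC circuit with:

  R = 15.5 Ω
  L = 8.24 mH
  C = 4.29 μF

Step 1 — Angular frequency: ω = 2π·f = 2π·2000 = 1.257e+04 rad/s.
Step 2 — Component impedances:
  R: Z = R = 15.5 Ω
  L: Z = jωL = j·1.257e+04·0.00824 = 0 + j103.5 Ω
  C: Z = 1/(jωC) = -j/(ω·C) = 0 - j18.55 Ω
Step 3 — Parallel combination: 1/Z_total = 1/R + 1/L + 1/C; Z_total = 10.54 - j7.23 Ω = 12.78∠-34.4° Ω.
Step 4 — Power factor: PF = cos(φ) = Re(Z)/|Z| = 10.54/12.78 = 0.8247.
Step 5 — Type: Im(Z) = -7.23 ⇒ leading (phase φ = -34.4°).

PF = 0.8247 (leading, φ = -34.4°)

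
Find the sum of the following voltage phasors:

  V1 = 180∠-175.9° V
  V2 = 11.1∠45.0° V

Step 1 — Convert each phasor to rectangular form:
  V1 = 180·(cos(-175.9°) + j·sin(-175.9°)) = -179.5 - j12.87 V
  V2 = 11.1·(cos(45.0°) + j·sin(45.0°)) = 7.849 + j7.849 V
Step 2 — Sum components: V_total = -171.7 - j5.021 V.
Step 3 — Convert to polar: |V_total| = 171.8 V, ∠V_total = -178.3°.

V_total = 171.8∠-178.3° V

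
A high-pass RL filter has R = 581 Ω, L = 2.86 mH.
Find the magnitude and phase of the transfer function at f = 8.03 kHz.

Step 1 — Angular frequency: ω = 2π·8030 = 5.045e+04 rad/s.
Step 2 — Transfer function: H(jω) = jωL/(R + jωL).
Step 3 — Numerator jωL = j·144.3; denominator R + jωL = 581 + j144.3.
Step 4 — H = 0.0581 + j0.2339.
Step 5 — Magnitude: |H| = 0.241 (-12.4 dB); phase: φ = 76.1°.

|H| = 0.241 (-12.4 dB), φ = 76.1°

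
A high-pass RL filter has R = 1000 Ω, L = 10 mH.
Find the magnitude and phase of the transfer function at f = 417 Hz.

Step 1 — Angular frequency: ω = 2π·417 = 2620 rad/s.
Step 2 — Transfer function: H(jω) = jωL/(R + jωL).
Step 3 — Numerator jωL = j·26.2; denominator R + jωL = 1000 + j26.2.
Step 4 — H = 0.000686 + j0.02618.
Step 5 — Magnitude: |H| = 0.02619 (-31.6 dB); phase: φ = 88.5°.

|H| = 0.02619 (-31.6 dB), φ = 88.5°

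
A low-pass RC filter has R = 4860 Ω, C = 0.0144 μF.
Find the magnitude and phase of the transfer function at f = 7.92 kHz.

Step 1 — Angular frequency: ω = 2π·7920 = 4.976e+04 rad/s.
Step 2 — Transfer function: H(jω) = 1/(1 + jωRC).
Step 3 — Denominator: 1 + jωRC = 1 + j·4.976e+04·4860·1.44e-08 = 1 + j3.483.
Step 4 — H = 0.07617 - j0.2653.
Step 5 — Magnitude: |H| = 0.276 (-11.2 dB); phase: φ = -74.0°.

|H| = 0.276 (-11.2 dB), φ = -74.0°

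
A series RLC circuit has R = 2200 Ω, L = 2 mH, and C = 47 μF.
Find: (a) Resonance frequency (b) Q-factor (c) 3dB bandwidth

Step 1 — Resonance condition Im(Z)=0 gives ω₀ = 1/√(LC).
Step 2 — ω₀ = 1/√(0.002·4.7e-05) = 3262 rad/s.
Step 3 — f₀ = ω₀/(2π) = 519.1 Hz.
Step 4 — Series Q: Q = ω₀L/R = 3262·0.002/2200 = 0.002965.
Step 5 — 3dB bandwidth: Δω = ω₀/Q = 1.1e+06 rad/s; BW = Δω/(2π) = 1.751e+05 Hz.

(a) f₀ = 519.1 Hz  (b) Q = 0.002965  (c) BW = 1.751e+05 Hz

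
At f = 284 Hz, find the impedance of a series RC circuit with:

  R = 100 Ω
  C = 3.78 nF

Step 1 — Angular frequency: ω = 2π·f = 2π·284 = 1784 rad/s.
Step 2 — Component impedances:
  R: Z = R = 100 Ω
  C: Z = 1/(jωC) = -j/(ω·C) = 0 - j1.483e+05 Ω
Step 3 — Series combination: Z_total = R + C = 100 - j1.483e+05 Ω = 1.483e+05∠-90.0° Ω.

Z = 100 - j1.483e+05 Ω = 1.483e+05∠-90.0° Ω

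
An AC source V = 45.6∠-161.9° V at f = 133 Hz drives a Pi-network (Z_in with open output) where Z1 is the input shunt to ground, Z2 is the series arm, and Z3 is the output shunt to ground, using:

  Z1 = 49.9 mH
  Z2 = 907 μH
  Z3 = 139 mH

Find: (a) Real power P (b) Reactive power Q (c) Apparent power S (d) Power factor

Step 1 — Angular frequency: ω = 2π·f = 2π·133 = 835.7 rad/s.
Step 2 — Component impedances:
  Z1: Z = jωL = j·835.7·0.0499 = 0 + j41.7 Ω
  Z2: Z = jωL = j·835.7·0.000907 = 0 + j0.7579 Ω
  Z3: Z = jωL = j·835.7·0.139 = 0 + j116.2 Ω
Step 3 — With open output, the series arm Z2 and the output shunt Z3 appear in series to ground: Z2 + Z3 = 0 + j116.9 Ω.
Step 4 — Parallel with input shunt Z1: Z_in = Z1 || (Z2 + Z3) = 0 + j30.74 Ω = 30.74∠90.0° Ω.
Step 5 — Source phasor: V = 45.6∠-161.9° V = -43.34 - j14.17 V.
Step 6 — Current: I = V / Z = -0.4609 + j1.41 A = 1.484∠108.1° A.
Step 7 — Complex power: S = V·I* = 0 + j67.65 VA.
Step 8 — Real power: P = Re(S) = 0 W.
Step 9 — Reactive power: Q = Im(S) = 67.65 VAR.
Step 10 — Apparent power: |S| = 67.65 VA.
Step 11 — Power factor: PF = P/|S| = 0 (lagging).

(a) P = 0 W  (b) Q = 67.65 VAR  (c) S = 67.65 VA  (d) PF = 0 (lagging)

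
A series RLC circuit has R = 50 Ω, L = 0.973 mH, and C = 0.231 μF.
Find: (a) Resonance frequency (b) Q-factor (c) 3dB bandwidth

Step 1 — Resonance condition Im(Z)=0 gives ω₀ = 1/√(LC).
Step 2 — ω₀ = 1/√(0.000973·2.31e-07) = 6.67e+04 rad/s.
Step 3 — f₀ = ω₀/(2π) = 1.062e+04 Hz.
Step 4 — Series Q: Q = ω₀L/R = 6.67e+04·0.000973/50 = 1.298.
Step 5 — 3dB bandwidth: Δω = ω₀/Q = 5.139e+04 rad/s; BW = Δω/(2π) = 8179 Hz.

(a) f₀ = 1.062e+04 Hz  (b) Q = 1.298  (c) BW = 8179 Hz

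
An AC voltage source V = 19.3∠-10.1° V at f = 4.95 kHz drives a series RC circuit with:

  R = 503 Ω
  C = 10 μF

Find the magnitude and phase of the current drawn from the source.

Step 1 — Angular frequency: ω = 2π·f = 2π·4950 = 3.11e+04 rad/s.
Step 2 — Component impedances:
  R: Z = R = 503 Ω
  C: Z = 1/(jωC) = -j/(ω·C) = 0 - j3.215 Ω
Step 3 — Series combination: Z_total = R + C = 503 - j3.215 Ω = 503∠-0.4° Ω.
Step 4 — Source phasor: V = 19.3∠-10.1° V = 19 - j3.385 V.
Step 5 — Ohm's law: I = V / Z_total = (19 - j3.385) / (503 - j3.215) = 0.03782 - j0.006487 A.
Step 6 — Convert to polar: |I| = 0.03837 A, ∠I = -9.7°.

I = 0.03837∠-9.7° A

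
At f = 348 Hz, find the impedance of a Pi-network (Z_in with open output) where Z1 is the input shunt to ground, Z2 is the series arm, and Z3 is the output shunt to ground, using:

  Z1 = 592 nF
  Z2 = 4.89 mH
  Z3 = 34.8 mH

Step 1 — Angular frequency: ω = 2π·f = 2π·348 = 2187 rad/s.
Step 2 — Component impedances:
  Z1: Z = 1/(jωC) = -j/(ω·C) = 0 - j772.5 Ω
  Z2: Z = jωL = j·2187·0.00489 = 0 + j10.69 Ω
  Z3: Z = jωL = j·2187·0.0348 = 0 + j76.09 Ω
Step 3 — With open output, the series arm Z2 and the output shunt Z3 appear in series to ground: Z2 + Z3 = 0 + j86.78 Ω.
Step 4 — Parallel with input shunt Z1: Z_in = Z1 || (Z2 + Z3) = 0 + j97.77 Ω = 97.77∠90.0° Ω.

Z = 0 + j97.77 Ω = 97.77∠90.0° Ω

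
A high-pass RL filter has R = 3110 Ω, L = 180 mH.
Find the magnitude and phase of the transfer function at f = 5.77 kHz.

Step 1 — Angular frequency: ω = 2π·5770 = 3.625e+04 rad/s.
Step 2 — Transfer function: H(jω) = jωL/(R + jωL).
Step 3 — Numerator jωL = j·6526; denominator R + jωL = 3110 + j6526.
Step 4 — H = 0.8149 + j0.3884.
Step 5 — Magnitude: |H| = 0.9027 (-0.9 dB); phase: φ = 25.5°.

|H| = 0.9027 (-0.9 dB), φ = 25.5°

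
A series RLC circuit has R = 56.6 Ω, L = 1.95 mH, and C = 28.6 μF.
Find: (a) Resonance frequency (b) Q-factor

Step 1 — Resonance condition Im(Z)=0 gives ω₀ = 1/√(LC).
Step 2 — ω₀ = 1/√(0.00195·2.86e-05) = 4234 rad/s.
Step 3 — f₀ = ω₀/(2π) = 673.9 Hz.
Step 4 — Series Q: Q = ω₀L/R = 4234·0.00195/56.6 = 0.1459.

(a) f₀ = 673.9 Hz  (b) Q = 0.1459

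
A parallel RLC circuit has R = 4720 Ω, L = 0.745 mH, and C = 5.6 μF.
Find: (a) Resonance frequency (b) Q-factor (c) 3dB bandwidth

Step 1 — Resonance: ω₀ = 1/√(LC) = 1/√(0.000745·5.6e-06) = 1.548e+04 rad/s.
Step 2 — f₀ = ω₀/(2π) = 2464 Hz.
Step 3 — Parallel Q: Q = R/(ω₀L) = 4720/(1.548e+04·0.000745) = 409.2.
Step 4 — Bandwidth: Δω = ω₀/Q = 37.83 rad/s; BW = Δω/(2π) = 6.021 Hz.

(a) f₀ = 2464 Hz  (b) Q = 409.2  (c) BW = 6.021 Hz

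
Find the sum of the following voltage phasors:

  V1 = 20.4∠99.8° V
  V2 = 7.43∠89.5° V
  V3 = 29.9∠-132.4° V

Step 1 — Convert each phasor to rectangular form:
  V1 = 20.4·(cos(99.8°) + j·sin(99.8°)) = -3.472 + j20.1 V
  V2 = 7.43·(cos(89.5°) + j·sin(89.5°)) = 0.06484 + j7.43 V
  V3 = 29.9·(cos(-132.4°) + j·sin(-132.4°)) = -20.16 - j22.08 V
Step 2 — Sum components: V_total = -23.57 + j5.452 V.
Step 3 — Convert to polar: |V_total| = 24.19 V, ∠V_total = 167.0°.

V_total = 24.19∠167.0° V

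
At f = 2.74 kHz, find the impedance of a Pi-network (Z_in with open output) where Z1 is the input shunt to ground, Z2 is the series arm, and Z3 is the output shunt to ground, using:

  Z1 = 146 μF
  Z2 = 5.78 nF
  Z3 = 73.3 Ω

Step 1 — Angular frequency: ω = 2π·f = 2π·2740 = 1.722e+04 rad/s.
Step 2 — Component impedances:
  Z1: Z = 1/(jωC) = -j/(ω·C) = 0 - j0.3978 Ω
  Z2: Z = 1/(jωC) = -j/(ω·C) = 0 - j1.005e+04 Ω
  Z3: Z = R = 73.3 Ω
Step 3 — With open output, the series arm Z2 and the output shunt Z3 appear in series to ground: Z2 + Z3 = 73.3 - j1.005e+04 Ω.
Step 4 — Parallel with input shunt Z1: Z_in = Z1 || (Z2 + Z3) = 1.149e-07 - j0.3978 Ω = 0.3978∠-90.0° Ω.

Z = 1.149e-07 - j0.3978 Ω = 0.3978∠-90.0° Ω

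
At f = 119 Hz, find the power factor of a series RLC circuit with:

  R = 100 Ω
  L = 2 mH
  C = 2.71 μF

Step 1 — Angular frequency: ω = 2π·f = 2π·119 = 747.7 rad/s.
Step 2 — Component impedances:
  R: Z = R = 100 Ω
  L: Z = jωL = j·747.7·0.002 = 0 + j1.495 Ω
  C: Z = 1/(jωC) = -j/(ω·C) = 0 - j493.5 Ω
Step 3 — Series combination: Z_total = R + L + C = 100 - j492 Ω = 502.1∠-78.5° Ω.
Step 4 — Power factor: PF = cos(φ) = Re(Z)/|Z| = 100/502.1 = 0.1992.
Step 5 — Type: Im(Z) = -492 ⇒ leading (phase φ = -78.5°).

PF = 0.1992 (leading, φ = -78.5°)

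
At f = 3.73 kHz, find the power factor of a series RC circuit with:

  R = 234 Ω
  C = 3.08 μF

Step 1 — Angular frequency: ω = 2π·f = 2π·3730 = 2.344e+04 rad/s.
Step 2 — Component impedances:
  R: Z = R = 234 Ω
  C: Z = 1/(jωC) = -j/(ω·C) = 0 - j13.85 Ω
Step 3 — Series combination: Z_total = R + C = 234 - j13.85 Ω = 234.4∠-3.4° Ω.
Step 4 — Power factor: PF = cos(φ) = Re(Z)/|Z| = 234/234.4 = 0.9983.
Step 5 — Type: Im(Z) = -13.85 ⇒ leading (phase φ = -3.4°).

PF = 0.9983 (leading, φ = -3.4°)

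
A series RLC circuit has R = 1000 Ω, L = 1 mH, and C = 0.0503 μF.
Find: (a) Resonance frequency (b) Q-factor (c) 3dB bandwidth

Step 1 — Resonance: ω₀ = 1/√(LC) = 1/√(0.001·5.03e-08) = 1.41e+05 rad/s.
Step 2 — f₀ = ω₀/(2π) = 2.244e+04 Hz.
Step 3 — Series Q: Q = ω₀L/R = 1.41e+05·0.001/1000 = 0.141.
Step 4 — Bandwidth: Δω = ω₀/Q = 1e+06 rad/s; BW = Δω/(2π) = 1.592e+05 Hz.

(a) f₀ = 2.244e+04 Hz  (b) Q = 0.141  (c) BW = 1.592e+05 Hz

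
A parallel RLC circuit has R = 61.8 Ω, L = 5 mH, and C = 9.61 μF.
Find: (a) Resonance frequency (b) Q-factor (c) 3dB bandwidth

Step 1 — Resonance: ω₀ = 1/√(LC) = 1/√(0.005·9.61e-06) = 4562 rad/s.
Step 2 — f₀ = ω₀/(2π) = 726.1 Hz.
Step 3 — Parallel Q: Q = R/(ω₀L) = 61.8/(4562·0.005) = 2.709.
Step 4 — Bandwidth: Δω = ω₀/Q = 1684 rad/s; BW = Δω/(2π) = 268 Hz.

(a) f₀ = 726.1 Hz  (b) Q = 2.709  (c) BW = 268 Hz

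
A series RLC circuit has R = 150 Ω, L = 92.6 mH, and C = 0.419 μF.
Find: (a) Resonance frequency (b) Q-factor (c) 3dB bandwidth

Step 1 — Resonance condition Im(Z)=0 gives ω₀ = 1/√(LC).
Step 2 — ω₀ = 1/√(0.0926·4.19e-07) = 5077 rad/s.
Step 3 — f₀ = ω₀/(2π) = 808 Hz.
Step 4 — Series Q: Q = ω₀L/R = 5077·0.0926/150 = 3.134.
Step 5 — 3dB bandwidth: Δω = ω₀/Q = 1620 rad/s; BW = Δω/(2π) = 257.8 Hz.

(a) f₀ = 808 Hz  (b) Q = 3.134  (c) BW = 257.8 Hz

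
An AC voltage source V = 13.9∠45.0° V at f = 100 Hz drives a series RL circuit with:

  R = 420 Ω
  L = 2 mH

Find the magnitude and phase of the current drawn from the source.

Step 1 — Angular frequency: ω = 2π·f = 2π·100 = 628.3 rad/s.
Step 2 — Component impedances:
  R: Z = R = 420 Ω
  L: Z = jωL = j·628.3·0.002 = 0 + j1.257 Ω
Step 3 — Series combination: Z_total = R + L = 420 + j1.257 Ω = 420∠0.2° Ω.
Step 4 — Source phasor: V = 13.9∠45.0° V = 9.829 + j9.829 V.
Step 5 — Ohm's law: I = V / Z_total = (9.829 + j9.829) / (420 + j1.257) = 0.02347 + j0.02333 A.
Step 6 — Convert to polar: |I| = 0.0331 A, ∠I = 44.8°.

I = 0.0331∠44.8° A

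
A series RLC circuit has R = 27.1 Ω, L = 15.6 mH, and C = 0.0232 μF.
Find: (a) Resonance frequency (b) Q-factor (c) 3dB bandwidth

Step 1 — Resonance: ω₀ = 1/√(LC) = 1/√(0.0156·2.32e-08) = 5.256e+04 rad/s.
Step 2 — f₀ = ω₀/(2π) = 8366 Hz.
Step 3 — Series Q: Q = ω₀L/R = 5.256e+04·0.0156/27.1 = 30.26.
Step 4 — Bandwidth: Δω = ω₀/Q = 1737 rad/s; BW = Δω/(2π) = 276.5 Hz.

(a) f₀ = 8366 Hz  (b) Q = 30.26  (c) BW = 276.5 Hz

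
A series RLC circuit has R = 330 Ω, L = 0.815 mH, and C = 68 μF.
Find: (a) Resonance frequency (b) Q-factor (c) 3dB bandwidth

Step 1 — Resonance condition Im(Z)=0 gives ω₀ = 1/√(LC).
Step 2 — ω₀ = 1/√(0.000815·6.8e-05) = 4248 rad/s.
Step 3 — f₀ = ω₀/(2π) = 676.1 Hz.
Step 4 — Series Q: Q = ω₀L/R = 4248·0.000815/330 = 0.01049.
Step 5 — 3dB bandwidth: Δω = ω₀/Q = 4.049e+05 rad/s; BW = Δω/(2π) = 6.444e+04 Hz.

(a) f₀ = 676.1 Hz  (b) Q = 0.01049  (c) BW = 6.444e+04 Hz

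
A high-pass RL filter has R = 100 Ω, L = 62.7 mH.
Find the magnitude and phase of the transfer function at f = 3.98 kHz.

Step 1 — Angular frequency: ω = 2π·3980 = 2.501e+04 rad/s.
Step 2 — Transfer function: H(jω) = jωL/(R + jωL).
Step 3 — Numerator jωL = j·1568; denominator R + jωL = 100 + j1568.
Step 4 — H = 0.9959 + j0.06352.
Step 5 — Magnitude: |H| = 0.998 (-0.0 dB); phase: φ = 3.6°.

|H| = 0.998 (-0.0 dB), φ = 3.6°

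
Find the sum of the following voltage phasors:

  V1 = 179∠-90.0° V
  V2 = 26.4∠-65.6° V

Step 1 — Convert each phasor to rectangular form:
  V1 = 179·(cos(-90.0°) + j·sin(-90.0°)) = 0 - j179 V
  V2 = 26.4·(cos(-65.6°) + j·sin(-65.6°)) = 10.91 - j24.04 V
Step 2 — Sum components: V_total = 10.91 - j203 V.
Step 3 — Convert to polar: |V_total| = 203.3 V, ∠V_total = -86.9°.

V_total = 203.3∠-86.9° V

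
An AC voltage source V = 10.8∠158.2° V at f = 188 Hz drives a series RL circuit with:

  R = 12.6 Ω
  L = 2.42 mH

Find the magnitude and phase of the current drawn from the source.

Step 1 — Angular frequency: ω = 2π·f = 2π·188 = 1181 rad/s.
Step 2 — Component impedances:
  R: Z = R = 12.6 Ω
  L: Z = jωL = j·1181·0.00242 = 0 + j2.859 Ω
Step 3 — Series combination: Z_total = R + L = 12.6 + j2.859 Ω = 12.92∠12.8° Ω.
Step 4 — Source phasor: V = 10.8∠158.2° V = -10.03 + j4.011 V.
Step 5 — Ohm's law: I = V / Z_total = (-10.03 + j4.011) / (12.6 + j2.859) = -0.6882 + j0.4745 A.
Step 6 — Convert to polar: |I| = 0.8359 A, ∠I = 145.4°.

I = 0.8359∠145.4° A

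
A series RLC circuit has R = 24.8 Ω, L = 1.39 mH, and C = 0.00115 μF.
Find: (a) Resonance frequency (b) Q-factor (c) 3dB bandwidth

Step 1 — Resonance condition Im(Z)=0 gives ω₀ = 1/√(LC).
Step 2 — ω₀ = 1/√(0.00139·1.15e-09) = 7.909e+05 rad/s.
Step 3 — f₀ = ω₀/(2π) = 1.259e+05 Hz.
Step 4 — Series Q: Q = ω₀L/R = 7.909e+05·0.00139/24.8 = 44.33.
Step 5 — 3dB bandwidth: Δω = ω₀/Q = 1.784e+04 rad/s; BW = Δω/(2π) = 2840 Hz.

(a) f₀ = 1.259e+05 Hz  (b) Q = 44.33  (c) BW = 2840 Hz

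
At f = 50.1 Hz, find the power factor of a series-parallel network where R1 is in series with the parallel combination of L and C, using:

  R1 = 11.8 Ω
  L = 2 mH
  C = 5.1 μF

Step 1 — Angular frequency: ω = 2π·f = 2π·50.1 = 314.8 rad/s.
Step 2 — Component impedances:
  R1: Z = R = 11.8 Ω
  L: Z = jωL = j·314.8·0.002 = 0 + j0.6296 Ω
  C: Z = 1/(jωC) = -j/(ω·C) = 0 - j622.9 Ω
Step 3 — Parallel branch: L || C = 1/(1/L + 1/C) = 0 + j0.6302 Ω.
Step 4 — Series with R1: Z_total = R1 + (L || C) = 11.8 + j0.6302 Ω = 11.82∠3.1° Ω.
Step 5 — Power factor: PF = cos(φ) = Re(Z)/|Z| = 11.8/11.817 = 0.9986.
Step 6 — Type: Im(Z) = 0.6302 ⇒ lagging (phase φ = 3.1°).

PF = 0.9986 (lagging, φ = 3.1°)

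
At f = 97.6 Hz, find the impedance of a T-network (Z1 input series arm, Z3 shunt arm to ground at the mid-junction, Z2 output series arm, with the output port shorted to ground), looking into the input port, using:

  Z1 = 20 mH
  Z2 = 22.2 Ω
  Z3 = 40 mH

Step 1 — Angular frequency: ω = 2π·f = 2π·97.6 = 613.2 rad/s.
Step 2 — Component impedances:
  Z1: Z = jωL = j·613.2·0.02 = 0 + j12.26 Ω
  Z2: Z = R = 22.2 Ω
  Z3: Z = jωL = j·613.2·0.04 = 0 + j24.53 Ω
Step 3 — With the output port shorted to ground, the output series arm Z2 runs from the junction to ground; the shunt arm Z3 also runs from the junction to ground. They appear in parallel: Z3 || Z2 = 12.2 + j11.04 Ω.
Step 4 — Series with input arm Z1: Z_in = Z1 + (Z3 || Z2) = 12.2 + j23.31 Ω = 26.31∠62.4° Ω.

Z = 12.2 + j23.31 Ω = 26.31∠62.4° Ω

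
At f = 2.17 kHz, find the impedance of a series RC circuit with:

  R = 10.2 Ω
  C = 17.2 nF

Step 1 — Angular frequency: ω = 2π·f = 2π·2170 = 1.363e+04 rad/s.
Step 2 — Component impedances:
  R: Z = R = 10.2 Ω
  C: Z = 1/(jωC) = -j/(ω·C) = 0 - j4264 Ω
Step 3 — Series combination: Z_total = R + C = 10.2 - j4264 Ω = 4264∠-89.9° Ω.

Z = 10.2 - j4264 Ω = 4264∠-89.9° Ω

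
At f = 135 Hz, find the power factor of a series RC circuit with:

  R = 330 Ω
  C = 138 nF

Step 1 — Angular frequency: ω = 2π·f = 2π·135 = 848.2 rad/s.
Step 2 — Component impedances:
  R: Z = R = 330 Ω
  C: Z = 1/(jωC) = -j/(ω·C) = 0 - j8543 Ω
Step 3 — Series combination: Z_total = R + C = 330 - j8543 Ω = 8549∠-87.8° Ω.
Step 4 — Power factor: PF = cos(φ) = Re(Z)/|Z| = 330/8549 = 0.0386.
Step 5 — Type: Im(Z) = -8543 ⇒ leading (phase φ = -87.8°).

PF = 0.0386 (leading, φ = -87.8°)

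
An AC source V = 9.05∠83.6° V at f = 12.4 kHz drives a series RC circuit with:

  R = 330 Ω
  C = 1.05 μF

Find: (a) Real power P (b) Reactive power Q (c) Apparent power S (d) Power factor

Step 1 — Angular frequency: ω = 2π·f = 2π·1.24e+04 = 7.791e+04 rad/s.
Step 2 — Component impedances:
  R: Z = R = 330 Ω
  C: Z = 1/(jωC) = -j/(ω·C) = 0 - j12.22 Ω
Step 3 — Series combination: Z_total = R + C = 330 - j12.22 Ω = 330.2∠-2.1° Ω.
Step 4 — Source phasor: V = 9.05∠83.6° V = 1.009 + j8.994 V.
Step 5 — Current: I = V / Z = 0.002045 + j0.02733 A = 0.02741∠85.7° A.
Step 6 — Complex power: S = V·I* = 0.2478 - j0.009181 VA.
Step 7 — Real power: P = Re(S) = 0.2478 W.
Step 8 — Reactive power: Q = Im(S) = -0.009181 VAR.
Step 9 — Apparent power: |S| = 0.248 VA.
Step 10 — Power factor: PF = P/|S| = 0.9993 (leading).

(a) P = 0.2478 W  (b) Q = -0.009181 VAR  (c) S = 0.248 VA  (d) PF = 0.9993 (leading)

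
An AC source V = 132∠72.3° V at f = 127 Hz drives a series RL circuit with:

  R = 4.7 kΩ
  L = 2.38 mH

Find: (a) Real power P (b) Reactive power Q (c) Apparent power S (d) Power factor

Step 1 — Angular frequency: ω = 2π·f = 2π·127 = 798 rad/s.
Step 2 — Component impedances:
  R: Z = R = 4700 Ω
  L: Z = jωL = j·798·0.00238 = 0 + j1.899 Ω
Step 3 — Series combination: Z_total = R + L = 4700 + j1.899 Ω = 4700∠0.0° Ω.
Step 4 — Source phasor: V = 132∠72.3° V = 40.13 + j125.8 V.
Step 5 — Current: I = V / Z = 0.00855 + j0.02675 A = 0.02809∠72.3° A.
Step 6 — Complex power: S = V·I* = 3.707 + j0.001498 VA.
Step 7 — Real power: P = Re(S) = 3.707 W.
Step 8 — Reactive power: Q = Im(S) = 0.001498 VAR.
Step 9 — Apparent power: |S| = 3.707 VA.
Step 10 — Power factor: PF = P/|S| = 1 (lagging).

(a) P = 3.707 W  (b) Q = 0.001498 VAR  (c) S = 3.707 VA  (d) PF = 1 (lagging)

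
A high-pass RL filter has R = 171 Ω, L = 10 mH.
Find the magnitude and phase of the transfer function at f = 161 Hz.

Step 1 — Angular frequency: ω = 2π·161 = 1012 rad/s.
Step 2 — Transfer function: H(jω) = jωL/(R + jωL).
Step 3 — Numerator jωL = j·10.12; denominator R + jωL = 171 + j10.12.
Step 4 — H = 0.003487 + j0.05895.
Step 5 — Magnitude: |H| = 0.05905 (-24.6 dB); phase: φ = 86.6°.

|H| = 0.05905 (-24.6 dB), φ = 86.6°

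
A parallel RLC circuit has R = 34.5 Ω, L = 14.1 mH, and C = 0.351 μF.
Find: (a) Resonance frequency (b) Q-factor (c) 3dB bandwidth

Step 1 — Resonance: ω₀ = 1/√(LC) = 1/√(0.0141·3.51e-07) = 1.421e+04 rad/s.
Step 2 — f₀ = ω₀/(2π) = 2262 Hz.
Step 3 — Parallel Q: Q = R/(ω₀L) = 34.5/(1.421e+04·0.0141) = 0.1721.
Step 4 — Bandwidth: Δω = ω₀/Q = 8.258e+04 rad/s; BW = Δω/(2π) = 1.314e+04 Hz.

(a) f₀ = 2262 Hz  (b) Q = 0.1721  (c) BW = 1.314e+04 Hz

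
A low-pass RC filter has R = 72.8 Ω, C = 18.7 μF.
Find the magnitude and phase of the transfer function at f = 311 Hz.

Step 1 — Angular frequency: ω = 2π·311 = 1954 rad/s.
Step 2 — Transfer function: H(jω) = 1/(1 + jωRC).
Step 3 — Denominator: 1 + jωRC = 1 + j·1954·72.8·1.87e-05 = 1 + j2.66.
Step 4 — H = 0.1238 - j0.3294.
Step 5 — Magnitude: |H| = 0.3519 (-9.1 dB); phase: φ = -69.4°.

|H| = 0.3519 (-9.1 dB), φ = -69.4°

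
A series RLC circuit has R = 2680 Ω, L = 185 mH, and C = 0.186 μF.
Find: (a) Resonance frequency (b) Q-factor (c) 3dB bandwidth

Step 1 — Resonance condition Im(Z)=0 gives ω₀ = 1/√(LC).
Step 2 — ω₀ = 1/√(0.185·1.86e-07) = 5391 rad/s.
Step 3 — f₀ = ω₀/(2π) = 858 Hz.
Step 4 — Series Q: Q = ω₀L/R = 5391·0.185/2680 = 0.3721.
Step 5 — 3dB bandwidth: Δω = ω₀/Q = 1.449e+04 rad/s; BW = Δω/(2π) = 2306 Hz.

(a) f₀ = 858 Hz  (b) Q = 0.3721  (c) BW = 2306 Hz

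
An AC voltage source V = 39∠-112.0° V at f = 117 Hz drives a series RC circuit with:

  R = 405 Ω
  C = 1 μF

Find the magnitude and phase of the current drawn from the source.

Step 1 — Angular frequency: ω = 2π·f = 2π·117 = 735.1 rad/s.
Step 2 — Component impedances:
  R: Z = R = 405 Ω
  C: Z = 1/(jωC) = -j/(ω·C) = 0 - j1360 Ω
Step 3 — Series combination: Z_total = R + C = 405 - j1360 Ω = 1419∠-73.4° Ω.
Step 4 — Source phasor: V = 39∠-112.0° V = -14.61 - j36.16 V.
Step 5 — Ohm's law: I = V / Z_total = (-14.61 - j36.16) / (405 - j1360) = 0.02148 - j0.01714 A.
Step 6 — Convert to polar: |I| = 0.02748 A, ∠I = -38.6°.

I = 0.02748∠-38.6° A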